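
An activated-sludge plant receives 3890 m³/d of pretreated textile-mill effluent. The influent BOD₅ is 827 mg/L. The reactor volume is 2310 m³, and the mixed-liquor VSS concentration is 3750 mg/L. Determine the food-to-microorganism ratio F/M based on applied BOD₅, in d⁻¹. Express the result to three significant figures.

Food-to-microorganism ratio F/M = Q S₀ / (V X) = 3890 × 827 / (2310 × 3750) = 0.3714 d⁻¹.

F/M ≈ 0.371 d⁻¹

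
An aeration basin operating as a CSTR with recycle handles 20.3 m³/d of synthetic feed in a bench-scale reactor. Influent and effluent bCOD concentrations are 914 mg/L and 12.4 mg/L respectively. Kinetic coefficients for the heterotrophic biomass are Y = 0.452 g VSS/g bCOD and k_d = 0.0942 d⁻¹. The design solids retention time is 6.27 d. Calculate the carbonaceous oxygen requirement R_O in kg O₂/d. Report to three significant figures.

R_O ≈ 10.9 kg O₂/d

Y_obs = Y / (1 + k_d θ_c) = 0.452 / (1 + 0.0942 × 6.27) = 0.452 / 1.591 = 0.2842.
Substrate removed = Q·(S₀ − S) = 20.3 m³/d × (914 − 12.4) g/m³ = 1.83×10^4 g/d = 18.30 kg/d.
P_X = Y_obs·Q·(S₀ − S) = 0.2842 × 18.30 = 5.201 kg VSS/d.
R_O = Q·ΔS − 1.42 P_X = 18.30 − 7.385 = 10.92 kg O₂/d.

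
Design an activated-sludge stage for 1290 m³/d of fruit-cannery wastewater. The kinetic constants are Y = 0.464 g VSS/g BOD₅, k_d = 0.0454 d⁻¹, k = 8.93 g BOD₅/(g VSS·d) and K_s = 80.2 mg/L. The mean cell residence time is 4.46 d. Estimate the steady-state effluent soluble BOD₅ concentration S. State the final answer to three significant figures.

S ≈ 5.58 mg/L

From the Monod/SRT balance for a CMAS, S = K_s·(1+k_d θ_c)/[θ_c·(Y k − k_d) − 1] = 80.2 × (1 + 0.0454 × 4.46) / [4.46 × (0.464 × 8.93 − 0.0454) − 1] = 96.44 / 17.28 = 5.582 mg/L.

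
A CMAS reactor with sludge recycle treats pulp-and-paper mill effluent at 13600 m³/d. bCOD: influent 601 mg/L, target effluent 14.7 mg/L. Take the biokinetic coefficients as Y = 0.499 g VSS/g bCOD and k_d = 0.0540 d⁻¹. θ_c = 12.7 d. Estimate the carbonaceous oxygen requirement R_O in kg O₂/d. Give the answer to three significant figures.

R_O ≈ 4620 kg O₂/d

Observed yield with endogenous decay: Y_obs = Y / (1 + k_d·θ_c) = 0.499 / (1 + 0.0540 × 12.7) = 0.499 / 1.686 = 0.2960 g VSS/g bCOD.
Q·(S₀ − S) = 13600 × (601 − 14.7) × 10⁻³ = 7974 kg/d removed.
P_X = Y_obs·Q·(S₀ − S) = 0.2960 × 7974 = 2360 kg VSS/d.
R_O = Q·(S₀ − S) − 1.42·P_X = 7974 − 1.42 × 2360 = 4622 kg O₂/d.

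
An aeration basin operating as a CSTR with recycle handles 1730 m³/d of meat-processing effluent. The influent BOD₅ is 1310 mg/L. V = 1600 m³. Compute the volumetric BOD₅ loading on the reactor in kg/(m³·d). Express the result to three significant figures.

Volumetric loading L_v = Q·S₀ / V = 1730 × 1310 g/m³ / 1600 m³ = 1416 g/(m³·d) = 1.416 kg BOD₅/(m³·d).

L_v ≈ 1.42 kg BOD₅/(m³·d)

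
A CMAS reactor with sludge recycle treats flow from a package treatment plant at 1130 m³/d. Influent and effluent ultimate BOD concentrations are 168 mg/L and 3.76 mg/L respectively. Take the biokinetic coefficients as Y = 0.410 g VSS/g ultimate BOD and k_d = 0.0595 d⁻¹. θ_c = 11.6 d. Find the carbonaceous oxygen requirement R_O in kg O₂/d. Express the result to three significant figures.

R_O ≈ 122 kg O₂/d

The observed yield is Y_obs = Y/(1 + k_d·θ_c) = 0.410 / (1 + 0.0595 × 11.6) = 0.410 / 1.690 = 0.2426 g VSS per g ultimate BOD removed.
ΔS = 168 − 3.76 = 164.2 mg/L, so the substrate removal rate is 1130 × 164.2/1000 = 185.6 kg ultimate BOD/d.
P_X = Y_obs·Q·(S₀ − S) = 0.2426 × 185.6 = 45.02 kg VSS/d.
R_O = Q·(S₀ − S) − 1.42·P_X = 185.6 − 1.42 × 45.02 = 121.7 kg O₂/d.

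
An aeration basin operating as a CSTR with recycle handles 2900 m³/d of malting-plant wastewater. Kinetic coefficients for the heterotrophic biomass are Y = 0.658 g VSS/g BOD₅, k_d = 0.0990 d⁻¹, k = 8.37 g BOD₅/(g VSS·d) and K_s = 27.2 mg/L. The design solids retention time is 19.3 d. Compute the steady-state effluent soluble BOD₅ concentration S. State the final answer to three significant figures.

Effluent substrate depends only on kinetics and SRT: S = K_s(1 + k_d θ_c) / [θ_c(Yk − k_d) − 1] = 27.2 × (1 + 0.0990 × 19.3) / [19.3 × (0.658 × 8.37 − 0.0990) − 1] = 79.17 / 103.4 = 0.7658 mg/L.

S ≈ 0.766 mg/L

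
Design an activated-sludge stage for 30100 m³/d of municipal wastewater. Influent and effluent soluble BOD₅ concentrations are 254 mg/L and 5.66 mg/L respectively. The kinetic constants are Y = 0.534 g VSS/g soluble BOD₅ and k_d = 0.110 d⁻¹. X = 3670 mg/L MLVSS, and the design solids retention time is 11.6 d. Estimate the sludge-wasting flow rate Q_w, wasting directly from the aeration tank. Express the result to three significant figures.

Rearranging the biomass balance for a CMAS with decay, V = Y·Q·ΔS·θ_c / [X·(1+k_d θ_c)] = 0.534 × 30100 × (254 − 5.66) × 11.6 / [3670 × (1 + 0.110 × 11.6)] = 4.63×10^7 / 8353 = 5543 m³.
With mixed-liquor wasting, θ_c = V/Q_w, so Q_w = V/θ_c = 5543/11.6 = 477.9 m³/d.

Q_w ≈ 478 m³/d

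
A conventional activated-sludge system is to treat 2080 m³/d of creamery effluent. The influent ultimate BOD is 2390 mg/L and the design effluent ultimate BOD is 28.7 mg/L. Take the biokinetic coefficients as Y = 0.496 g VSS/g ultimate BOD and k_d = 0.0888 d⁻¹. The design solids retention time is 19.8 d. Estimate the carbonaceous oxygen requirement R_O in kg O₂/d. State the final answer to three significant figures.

R_O ≈ 3660 kg O₂/d

Observed yield with endogenous decay: Y_obs = Y / (1 + k_d·θ_c) = 0.496 / (1 + 0.0888 × 19.8) = 0.496 / 2.758 = 0.1798 g VSS/g ultimate BOD.
Q·(S₀ − S) = 2080 × (2390 − 28.7) × 10⁻³ = 4912 kg/d removed.
Biomass synthesised: P_X = Y_obs × 4912 = 883.2 kg VSS/d.
R_O = Q·(S₀ − S) − 1.42·P_X = 4912 − 1.42 × 883.2 = 3657 kg O₂/d.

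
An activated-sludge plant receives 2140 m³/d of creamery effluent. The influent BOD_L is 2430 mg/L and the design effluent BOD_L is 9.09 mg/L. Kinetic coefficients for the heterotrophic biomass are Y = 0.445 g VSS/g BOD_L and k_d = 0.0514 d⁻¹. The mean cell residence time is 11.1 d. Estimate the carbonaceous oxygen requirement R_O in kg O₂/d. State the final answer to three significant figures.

Observed yield with endogenous decay: Y_obs = Y / (1 + k_d·θ_c) = 0.445 / (1 + 0.0514 × 11.1) = 0.445 / 1.571 = 0.2833 g VSS/g BOD_L.
Mass of BOD_L removed per day: Q(S₀ − S) = 2140 × 2421 g/m³ = 5181 kg/d.
Biomass synthesised: P_X = Y_obs × 5181 = 1468 kg VSS/d.
R_O = Q·(S₀ − S) − 1.42·P_X = 5181 − 1.42 × 1468 = 3096 kg O₂/d.

R_O ≈ 3100 kg O₂/d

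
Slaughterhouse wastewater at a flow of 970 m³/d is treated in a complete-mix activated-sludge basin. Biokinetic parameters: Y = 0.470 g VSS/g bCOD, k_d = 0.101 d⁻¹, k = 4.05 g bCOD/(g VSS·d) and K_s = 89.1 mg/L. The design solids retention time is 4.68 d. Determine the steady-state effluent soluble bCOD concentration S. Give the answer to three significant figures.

From the Monod/SRT balance for a CMAS, S = K_s·(1+k_d θ_c)/[θ_c·(Y k − k_d) − 1] = 89.1 × (1 + 0.101 × 4.68) / [4.68 × (0.470 × 4.05 − 0.101) − 1] = 131.2 / 7.436 = 17.65 mg/L.

S ≈ 17.6 mg/L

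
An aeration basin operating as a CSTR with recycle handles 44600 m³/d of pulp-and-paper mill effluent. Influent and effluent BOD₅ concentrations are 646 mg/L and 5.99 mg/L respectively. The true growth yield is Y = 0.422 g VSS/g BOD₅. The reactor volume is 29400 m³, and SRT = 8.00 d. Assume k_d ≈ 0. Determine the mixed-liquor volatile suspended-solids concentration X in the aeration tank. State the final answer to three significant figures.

X ≈ 3280 mg/L

From V·X = Y·Q·(S₀ − S)·θ_c (decay neglected): X = 0.422 × 44600 × (646 − 5.99) × 8.00 / 29400 = 3278 mg/L.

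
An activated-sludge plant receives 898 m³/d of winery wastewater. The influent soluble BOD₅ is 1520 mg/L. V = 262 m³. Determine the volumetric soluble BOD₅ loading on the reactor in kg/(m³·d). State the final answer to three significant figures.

L_v ≈ 5.21 kg soluble BOD₅/(m³·d)

Volumetric loading L_v = Q·S₀ / V = 898 × 1520 g/m³ / 262.0 m³ = 5210 g/(m³·d) = 5.210 kg soluble BOD₅/(m³·d).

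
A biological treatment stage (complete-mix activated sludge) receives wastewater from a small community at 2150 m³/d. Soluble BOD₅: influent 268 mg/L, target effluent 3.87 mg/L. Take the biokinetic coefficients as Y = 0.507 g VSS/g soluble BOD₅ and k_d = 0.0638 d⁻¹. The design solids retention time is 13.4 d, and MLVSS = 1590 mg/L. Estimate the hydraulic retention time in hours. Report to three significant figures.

From the SRT design equation V = Y Q (S₀−S) θ_c / [X (1 + k_d θ_c)] = 0.507 × 2150 × (268 − 3.87) × 13.4 / [1590 × (1 + 0.0638 × 13.4)] = 3.86×10^6 / 2949 = 1308 m³.
τ = V/Q = 1308/2150 = 0.6084 d, or 14.60 h.

τ ≈ 14.6 h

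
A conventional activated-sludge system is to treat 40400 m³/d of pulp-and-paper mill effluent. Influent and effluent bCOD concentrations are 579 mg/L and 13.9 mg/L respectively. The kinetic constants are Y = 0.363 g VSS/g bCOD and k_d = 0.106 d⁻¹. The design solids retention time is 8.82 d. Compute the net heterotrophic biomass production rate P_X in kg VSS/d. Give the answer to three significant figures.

P_X ≈ 4280 kg VSS/d

The observed yield is Y_obs = Y/(1 + k_d·θ_c) = 0.363 / (1 + 0.106 × 8.82) = 0.363 / 1.935 = 0.1876 g VSS per g bCOD removed.
Substrate removed = Q·(S₀ − S) = 40400 m³/d × (579 − 13.9) g/m³ = 2.28×10^7 g/d = 22830 kg/d.
Net biomass production P_X = Y_obs × Q·(S₀ − S) = 0.1876 × 22830 = 4283 kg VSS/d.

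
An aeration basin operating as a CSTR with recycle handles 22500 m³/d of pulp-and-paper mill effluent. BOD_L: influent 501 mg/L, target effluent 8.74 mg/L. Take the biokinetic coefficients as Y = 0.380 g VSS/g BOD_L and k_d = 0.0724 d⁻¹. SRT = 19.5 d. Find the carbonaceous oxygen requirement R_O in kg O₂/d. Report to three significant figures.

Correct the yield for decay: Y_obs = Y/(1 + k_d θ_c) = 0.380 / (1 + 0.0724 × 19.5) = 0.380 / 2.412 = 0.1576.
Mass of BOD_L removed per day: Q(S₀ − S) = 22500 × 492.3 g/m³ = 11076 kg/d.
P_X = Y_obs·Q·(S₀ − S) = 0.1576 × 11076 = 1745 kg VSS/d.
R_O = Q·(S₀ − S) − 1.42·P_X = 11076 − 1.42 × 1745 = 8598 kg O₂/d.

R_O ≈ 8600 kg O₂/d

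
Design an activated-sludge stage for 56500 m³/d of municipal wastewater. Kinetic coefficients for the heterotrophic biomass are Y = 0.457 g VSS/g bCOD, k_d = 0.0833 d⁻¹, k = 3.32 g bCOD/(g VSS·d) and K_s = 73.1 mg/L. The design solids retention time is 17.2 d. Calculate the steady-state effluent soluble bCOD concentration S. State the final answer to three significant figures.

For a completely mixed reactor with recycle the Lawrence–McCarty relation gives S = K_s·(1 + k_d·θ_c) / [θ_c·(Y·k − k_d) − 1] = 73.1 × (1 + 0.0833 × 17.2) / [17.2 × (0.457 × 3.32 − 0.0833) − 1] = 177.8 / 23.66 = 7.515 mg/L.

S ≈ 7.52 mg/L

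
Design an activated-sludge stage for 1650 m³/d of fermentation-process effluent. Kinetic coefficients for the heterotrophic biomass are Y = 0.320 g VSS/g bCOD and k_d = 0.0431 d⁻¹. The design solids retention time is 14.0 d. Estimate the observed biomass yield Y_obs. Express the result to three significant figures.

Y_obs = Y / (1 + k_d θ_c) = 0.320 / (1 + 0.0431 × 14.0) = 0.320 / 1.603 = 0.1996.

Y_obs ≈ 0.200 g VSS/g bCOD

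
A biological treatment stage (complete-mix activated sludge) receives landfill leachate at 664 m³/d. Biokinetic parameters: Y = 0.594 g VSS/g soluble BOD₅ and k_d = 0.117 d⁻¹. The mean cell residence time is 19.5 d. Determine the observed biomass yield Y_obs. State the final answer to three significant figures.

The observed yield is Y_obs = Y/(1 + k_d·θ_c) = 0.594 / (1 + 0.117 × 19.5) = 0.594 / 3.282 = 0.1810 g VSS per g soluble BOD₅ removed.

Y_obs ≈ 0.181 g VSS/g soluble BOD₅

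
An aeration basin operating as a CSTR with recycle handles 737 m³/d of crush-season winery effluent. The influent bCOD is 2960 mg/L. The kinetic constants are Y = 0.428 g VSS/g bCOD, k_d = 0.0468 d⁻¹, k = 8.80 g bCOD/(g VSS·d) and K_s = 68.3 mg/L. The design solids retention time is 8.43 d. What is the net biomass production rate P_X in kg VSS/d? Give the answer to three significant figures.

From the Monod/SRT balance for a CMAS, S = K_s·(1+k_d θ_c)/[θ_c·(Y k − k_d) − 1] = 68.3 × (1 + 0.0468 × 8.43) / [8.43 × (0.428 × 8.80 − 0.0468) − 1] = 95.25 / 30.36 = 3.138 mg/L.
Correct the yield for decay: Y_obs = Y/(1 + k_d θ_c) = 0.428 / (1 + 0.0468 × 8.43) = 0.428 / 1.395 = 0.3069.
Substrate removed = Q·(S₀ − S) = 737 m³/d × (2960 − 3.14) g/m³ = 2.18×10^6 g/d = 2179 kg/d.
So the net sludge growth is P_X = 0.3069 × 2179 = 668.8 kg VSS/d.

P_X ≈ 669 kg VSS/d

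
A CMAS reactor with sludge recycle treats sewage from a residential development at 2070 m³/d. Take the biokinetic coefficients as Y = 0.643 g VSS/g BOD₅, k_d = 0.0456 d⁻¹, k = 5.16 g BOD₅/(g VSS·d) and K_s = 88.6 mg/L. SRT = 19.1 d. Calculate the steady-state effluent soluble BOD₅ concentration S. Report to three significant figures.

S ≈ 2.70 mg/L

Effluent substrate depends only on kinetics and SRT: S = K_s(1 + k_d θ_c) / [θ_c(Yk − k_d) − 1] = 88.6 × (1 + 0.0456 × 19.1) / [19.1 × (0.643 × 5.16 − 0.0456) − 1] = 165.8 / 61.50 = 2.695 mg/L.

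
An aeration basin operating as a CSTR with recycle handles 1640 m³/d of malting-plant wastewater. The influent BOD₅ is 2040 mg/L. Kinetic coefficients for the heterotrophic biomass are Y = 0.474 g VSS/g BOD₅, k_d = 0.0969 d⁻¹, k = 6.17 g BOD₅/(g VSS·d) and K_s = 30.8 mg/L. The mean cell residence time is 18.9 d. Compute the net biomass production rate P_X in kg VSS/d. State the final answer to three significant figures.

For a completely mixed reactor with recycle the Lawrence–McCarty relation gives S = K_s·(1 + k_d·θ_c) / [θ_c·(Y·k − k_d) − 1] = 30.8 × (1 + 0.0969 × 18.9) / [18.9 × (0.474 × 6.17 − 0.0969) − 1] = 87.21 / 52.44 = 1.663 mg/L.
Observed yield with endogenous decay: Y_obs = Y / (1 + k_d·θ_c) = 0.474 / (1 + 0.0969 × 18.9) = 0.474 / 2.831 = 0.1674 g VSS/g BOD₅.
Mass of BOD₅ removed per day: Q(S₀ − S) = 1640 × 2038 g/m³ = 3343 kg/d.
P_X = Y_obs · Q(S₀ − S) = 0.1674 × 3343 = 559.6 kg VSS/d.

P_X ≈ 560 kg VSS/d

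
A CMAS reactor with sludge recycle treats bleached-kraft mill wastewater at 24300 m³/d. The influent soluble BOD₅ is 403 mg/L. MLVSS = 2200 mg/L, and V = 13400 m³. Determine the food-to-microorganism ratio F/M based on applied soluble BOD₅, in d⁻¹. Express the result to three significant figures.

F/M ≈ 0.332 d⁻¹

Food-to-microorganism ratio F/M = Q S₀ / (V X) = 24300 × 403 / (13400 × 2200) = 0.3322 d⁻¹.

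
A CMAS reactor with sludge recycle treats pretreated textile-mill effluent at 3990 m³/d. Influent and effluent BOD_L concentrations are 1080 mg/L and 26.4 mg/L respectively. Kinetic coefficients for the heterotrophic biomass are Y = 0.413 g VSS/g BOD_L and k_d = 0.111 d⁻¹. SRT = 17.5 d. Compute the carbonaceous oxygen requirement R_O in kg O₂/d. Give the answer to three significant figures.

The observed yield is Y_obs = Y/(1 + k_d·θ_c) = 0.413 / (1 + 0.111 × 17.5) = 0.413 / 2.942 = 0.1404 g VSS per g BOD_L removed.
Substrate removed = Q·(S₀ − S) = 3990 m³/d × (1080 − 26.4) g/m³ = 4.2×10^6 g/d = 4204 kg/d.
Net sludge production P_X = 0.1404 × 4204 = 590.0 kg VSS/d.
R_O = Q·ΔS − 1.42 P_X = 4204 − 837.9 = 3366 kg O₂/d.

R_O ≈ 3370 kg O₂/d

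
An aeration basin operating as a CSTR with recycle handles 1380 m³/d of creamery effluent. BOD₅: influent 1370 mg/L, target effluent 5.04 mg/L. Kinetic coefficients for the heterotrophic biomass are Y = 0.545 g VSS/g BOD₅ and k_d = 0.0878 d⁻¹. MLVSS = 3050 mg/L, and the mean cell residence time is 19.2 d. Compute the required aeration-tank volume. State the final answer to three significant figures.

Rearranging the biomass balance for a CMAS with decay, V = Y·Q·ΔS·θ_c / [X·(1+k_d θ_c)] = 0.545 × 1380 × (1370 − 5.04) × 19.2 / [3050 × (1 + 0.0878 × 19.2)] = 1.97×10^7 / 8192 = 2406 m³.

V ≈ 2410 m³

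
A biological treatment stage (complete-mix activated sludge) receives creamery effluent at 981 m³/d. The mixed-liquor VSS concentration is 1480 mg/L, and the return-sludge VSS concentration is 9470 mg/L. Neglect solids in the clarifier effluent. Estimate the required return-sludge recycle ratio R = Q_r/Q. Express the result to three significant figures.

Solids balance on the clarifier gives (1+R)X = R·X_r, so R = X/(X_r − X) = 1480 / (9470 − 1480) = 0.1852.

R ≈ 0.185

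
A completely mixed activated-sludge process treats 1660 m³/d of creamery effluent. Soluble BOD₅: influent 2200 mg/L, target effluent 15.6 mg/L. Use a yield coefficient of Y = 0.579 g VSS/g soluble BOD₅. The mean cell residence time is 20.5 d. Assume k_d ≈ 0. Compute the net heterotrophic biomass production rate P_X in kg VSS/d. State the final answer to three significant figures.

P_X ≈ 2100 kg VSS/d

Since k_d ≈ 0, Y_obs = Y = 0.579 g VSS/g soluble BOD₅.
Mass of soluble BOD₅ removed per day: Q(S₀ − S) = 1660 × 2184 g/m³ = 3626 kg/d.
Biomass produced: P_X = Y_obs·Q·ΔS = 0.5790 × 3626 ≈ 2100 kg VSS/d.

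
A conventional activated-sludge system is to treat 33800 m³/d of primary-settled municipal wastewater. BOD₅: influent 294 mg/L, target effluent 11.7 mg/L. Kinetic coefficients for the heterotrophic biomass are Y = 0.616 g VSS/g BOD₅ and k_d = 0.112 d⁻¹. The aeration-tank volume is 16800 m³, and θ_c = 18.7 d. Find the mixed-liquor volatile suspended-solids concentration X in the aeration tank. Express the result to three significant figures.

Solving the biomass balance for X: X = Y Q (S₀−S) θ_c / [V (1+k_d θ_c)] = 0.616 × 33800 × (294 − 11.7) × 18.7 / [16800 × (1 + 0.112 × 18.7)] = 2114 mg/L.

X ≈ 2110 mg/L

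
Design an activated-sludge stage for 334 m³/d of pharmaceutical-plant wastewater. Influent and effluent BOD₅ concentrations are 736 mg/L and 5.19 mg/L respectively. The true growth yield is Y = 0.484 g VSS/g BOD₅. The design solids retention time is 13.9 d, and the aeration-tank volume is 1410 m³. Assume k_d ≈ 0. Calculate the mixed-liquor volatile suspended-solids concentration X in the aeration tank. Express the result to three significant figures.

X ≈ 1160 mg/L

Without decay, X = Y Q (S₀−S) θ_c / V = 0.484 × 334 × (736 − 5.19) × 13.9 / 1410 = 1165 mg/L.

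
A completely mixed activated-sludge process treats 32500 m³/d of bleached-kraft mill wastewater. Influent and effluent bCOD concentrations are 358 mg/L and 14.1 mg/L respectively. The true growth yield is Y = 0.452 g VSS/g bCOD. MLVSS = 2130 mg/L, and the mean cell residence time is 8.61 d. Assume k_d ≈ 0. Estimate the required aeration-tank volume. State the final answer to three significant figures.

V·X = Y·Q·ΔS·θ_c gives V = 0.452 × 32500 × (358 − 14.1) × 8.61 / 2130 = 20421 m³.

V ≈ 20400 m³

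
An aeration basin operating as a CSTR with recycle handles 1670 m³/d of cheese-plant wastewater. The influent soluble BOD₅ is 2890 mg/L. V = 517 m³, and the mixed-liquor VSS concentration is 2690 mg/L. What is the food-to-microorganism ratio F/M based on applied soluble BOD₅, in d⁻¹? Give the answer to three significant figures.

F/M ≈ 3.47 d⁻¹

F/M = applied load / biomass = Q·S₀/(V·X) = 1670 × 2890 / (517.0 × 2690) = 3.470 d⁻¹.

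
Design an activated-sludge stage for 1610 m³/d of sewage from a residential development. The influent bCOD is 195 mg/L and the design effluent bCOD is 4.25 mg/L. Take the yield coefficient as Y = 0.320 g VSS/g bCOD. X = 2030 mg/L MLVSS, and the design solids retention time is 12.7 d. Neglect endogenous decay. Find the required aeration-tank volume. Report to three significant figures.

V·X = Y·Q·ΔS·θ_c gives V = 0.320 × 1610 × (195 − 4.25) × 12.7 / 2030 = 614.8 m³.

V ≈ 615 m³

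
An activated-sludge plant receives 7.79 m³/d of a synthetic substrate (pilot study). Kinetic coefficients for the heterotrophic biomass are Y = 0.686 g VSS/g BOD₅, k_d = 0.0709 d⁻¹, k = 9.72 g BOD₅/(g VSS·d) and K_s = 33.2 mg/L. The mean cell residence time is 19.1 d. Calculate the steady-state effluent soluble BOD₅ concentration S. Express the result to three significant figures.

S ≈ 0.625 mg/L

From the Monod/SRT balance for a CMAS, S = K_s·(1+k_d θ_c)/[θ_c·(Y k − k_d) − 1] = 33.2 × (1 + 0.0709 × 19.1) / [19.1 × (0.686 × 9.72 − 0.0709) − 1] = 78.16 / 125.0 = 0.6253 mg/L.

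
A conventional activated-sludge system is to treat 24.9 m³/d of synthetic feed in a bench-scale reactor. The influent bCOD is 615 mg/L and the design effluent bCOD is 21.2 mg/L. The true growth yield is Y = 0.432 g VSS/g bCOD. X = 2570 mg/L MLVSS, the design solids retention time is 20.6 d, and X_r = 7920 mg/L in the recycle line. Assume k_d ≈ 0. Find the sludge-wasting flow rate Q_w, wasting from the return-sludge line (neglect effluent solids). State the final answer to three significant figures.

Biomass mass balance (decay neglected): V·X = Y·Q·(S₀ − S)·θ_c, so V = 0.432 × 24.9 × (615 − 21.2) × 20.6 / 2570 = 51.20 m³.
Wasting from the return line (neglecting effluent solids): Q_w = V·X / (θ_c·X_r) = 51.20 × 2570 / (20.6 × 7920) = 0.8065 m³/d.

Q_w ≈ 0.806 m³/d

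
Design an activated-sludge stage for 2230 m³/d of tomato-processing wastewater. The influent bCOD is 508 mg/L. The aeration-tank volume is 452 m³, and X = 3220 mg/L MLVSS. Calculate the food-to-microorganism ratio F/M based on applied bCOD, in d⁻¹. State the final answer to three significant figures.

Food-to-microorganism ratio F/M = Q S₀ / (V X) = 2230 × 508 / (452.0 × 3220) = 0.7783 d⁻¹.

F/M ≈ 0.778 d⁻¹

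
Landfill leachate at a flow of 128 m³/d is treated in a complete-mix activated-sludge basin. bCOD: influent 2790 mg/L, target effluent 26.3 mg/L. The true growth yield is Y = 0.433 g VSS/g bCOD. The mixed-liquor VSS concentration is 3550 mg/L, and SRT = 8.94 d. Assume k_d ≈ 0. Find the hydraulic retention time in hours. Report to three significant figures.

τ ≈ 72.3 h

Biomass mass balance (decay neglected): V·X = Y·Q·(S₀ − S)·θ_c, so V = 0.433 × 128 × (2790 − 26.3) × 8.94 / 3550 = 385.7 m³.
HRT = V/Q = 385.7 m³ / 128 m³·d⁻¹ = 3.014 d × 24 = 72.33 h.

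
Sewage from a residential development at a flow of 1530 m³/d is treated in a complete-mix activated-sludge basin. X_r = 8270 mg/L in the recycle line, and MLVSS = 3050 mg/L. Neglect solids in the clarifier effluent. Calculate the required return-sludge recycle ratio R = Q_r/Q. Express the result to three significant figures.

R ≈ 0.584

Mass balance around the secondary clarifier (neglecting effluent solids): R = X / (X_r − X) = 3050 / (8270 − 3050) = 0.5843.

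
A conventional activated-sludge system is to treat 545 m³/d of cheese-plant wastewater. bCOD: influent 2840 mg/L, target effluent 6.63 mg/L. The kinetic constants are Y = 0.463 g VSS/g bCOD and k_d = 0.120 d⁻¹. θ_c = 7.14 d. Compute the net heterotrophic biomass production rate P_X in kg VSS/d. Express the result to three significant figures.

P_X ≈ 385 kg VSS/d

Correct the yield for decay: Y_obs = Y/(1 + k_d θ_c) = 0.463 / (1 + 0.120 × 7.14) = 0.463 / 1.857 = 0.2494.
ΔS = 2840 − 6.63 = 2833 mg/L, so the substrate removal rate is 545 × 2833/1000 = 1544 kg bCOD/d.
Net biomass production P_X = Y_obs × Q·(S₀ − S) = 0.2494 × 1544 = 385.0 kg VSS/d.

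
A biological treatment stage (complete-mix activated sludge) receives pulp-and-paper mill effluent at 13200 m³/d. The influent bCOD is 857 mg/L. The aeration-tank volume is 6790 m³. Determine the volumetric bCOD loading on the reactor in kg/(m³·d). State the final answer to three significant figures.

Volumetric loading L_v = Q·S₀ / V = 13200 × 857 g/m³ / 6790 m³ = 1666 g/(m³·d) = 1.666 kg bCOD/(m³·d).

L_v ≈ 1.67 kg bCOD/(m³·d)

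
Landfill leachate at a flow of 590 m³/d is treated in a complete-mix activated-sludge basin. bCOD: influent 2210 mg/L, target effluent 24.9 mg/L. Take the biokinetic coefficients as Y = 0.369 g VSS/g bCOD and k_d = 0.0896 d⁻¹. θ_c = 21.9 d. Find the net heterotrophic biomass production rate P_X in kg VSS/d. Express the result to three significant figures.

P_X ≈ 161 kg VSS/d

Y_obs = Y / (1 + k_d θ_c) = 0.369 / (1 + 0.0896 × 21.9) = 0.369 / 2.962 = 0.1246.
Substrate removed = Q·(S₀ − S) = 590 m³/d × (2210 − 24.9) g/m³ = 1.29×10^6 g/d = 1289 kg/d.
Net biomass production P_X = Y_obs × Q·(S₀ − S) = 0.1246 × 1289 = 160.6 kg VSS/d.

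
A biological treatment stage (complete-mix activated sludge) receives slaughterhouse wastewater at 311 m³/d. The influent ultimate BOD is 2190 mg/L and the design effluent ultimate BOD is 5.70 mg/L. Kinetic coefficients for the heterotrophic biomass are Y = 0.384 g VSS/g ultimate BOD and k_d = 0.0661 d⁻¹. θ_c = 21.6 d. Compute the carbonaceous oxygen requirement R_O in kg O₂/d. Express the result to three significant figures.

Y_obs = Y / (1 + k_d θ_c) = 0.384 / (1 + 0.0661 × 21.6) = 0.384 / 2.428 = 0.1582.
ΔS = 2190 − 5.70 = 2184 mg/L, so the substrate removal rate is 311 × 2184/1000 = 679.3 kg ultimate BOD/d.
P_X = Y_obs·Q·(S₀ − S) = 0.1582 × 679.3 = 107.4 kg VSS/d.
Carbonaceous O₂ demand = substrate oxidised − cell-mass equivalent = 679.3 − 1.42 × 107.4 = 526.7 kg O₂/d.

R_O ≈ 527 kg O₂/d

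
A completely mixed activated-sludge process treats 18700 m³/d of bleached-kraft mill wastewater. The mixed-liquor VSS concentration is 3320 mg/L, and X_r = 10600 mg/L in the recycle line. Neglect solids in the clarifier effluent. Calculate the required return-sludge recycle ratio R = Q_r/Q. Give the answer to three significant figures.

R ≈ 0.456

Solids balance on the clarifier gives (1+R)X = R·X_r, so R = X/(X_r − X) = 3320 / (10600 − 3320) = 0.4560.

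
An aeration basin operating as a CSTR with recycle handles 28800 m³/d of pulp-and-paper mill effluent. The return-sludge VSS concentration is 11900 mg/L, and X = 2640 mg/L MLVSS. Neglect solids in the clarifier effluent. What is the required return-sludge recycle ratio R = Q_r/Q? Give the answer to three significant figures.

R ≈ 0.285

Solids balance on the clarifier gives (1+R)X = R·X_r, so R = X/(X_r − X) = 2640 / (11900 − 2640) = 0.2851.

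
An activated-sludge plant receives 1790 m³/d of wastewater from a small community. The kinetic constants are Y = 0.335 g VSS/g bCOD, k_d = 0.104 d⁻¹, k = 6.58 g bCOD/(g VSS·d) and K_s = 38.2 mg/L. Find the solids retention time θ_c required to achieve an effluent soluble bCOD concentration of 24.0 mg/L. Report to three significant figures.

At the target effluent, Y k S/(K_s+S) = 0.335×6.58×24.0/62.20 = 0.8505 d⁻¹.
1/θ_c = 0.8505 − 0.104 = 0.7465 d⁻¹, so θ_c = 1.340 d.

θ_c ≈ 1.34 d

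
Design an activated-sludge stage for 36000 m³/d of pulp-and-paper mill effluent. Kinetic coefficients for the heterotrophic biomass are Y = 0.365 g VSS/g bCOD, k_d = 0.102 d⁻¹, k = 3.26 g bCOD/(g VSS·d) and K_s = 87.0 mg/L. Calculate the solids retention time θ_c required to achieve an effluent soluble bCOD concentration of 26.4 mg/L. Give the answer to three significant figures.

θ_c ≈ 5.71 d

From 1/θ_c = Y·k·S/(K_s + S) − k_d: Y·k·S/(K_s+S) = 0.365 × 3.26 × 26.4 / (87.0 + 26.4) = 0.2770 d⁻¹.
1/θ_c = 0.2770 − 0.102 = 0.1750 d⁻¹, so θ_c = 5.714 d.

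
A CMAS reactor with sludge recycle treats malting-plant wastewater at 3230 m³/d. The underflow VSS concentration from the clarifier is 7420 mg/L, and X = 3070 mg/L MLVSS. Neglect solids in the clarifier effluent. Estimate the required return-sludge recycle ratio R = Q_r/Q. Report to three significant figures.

R = Q_r/Q = X/(X_r − X) = 3070 / (7420 − 3070) = 0.7057.

R ≈ 0.706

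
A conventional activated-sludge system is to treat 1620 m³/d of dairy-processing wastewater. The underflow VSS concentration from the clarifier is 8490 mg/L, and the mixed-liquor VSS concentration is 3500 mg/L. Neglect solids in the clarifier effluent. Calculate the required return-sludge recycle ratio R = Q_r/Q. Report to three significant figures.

R = Q_r/Q = X/(X_r − X) = 3500 / (8490 − 3500) = 0.7014.

R ≈ 0.701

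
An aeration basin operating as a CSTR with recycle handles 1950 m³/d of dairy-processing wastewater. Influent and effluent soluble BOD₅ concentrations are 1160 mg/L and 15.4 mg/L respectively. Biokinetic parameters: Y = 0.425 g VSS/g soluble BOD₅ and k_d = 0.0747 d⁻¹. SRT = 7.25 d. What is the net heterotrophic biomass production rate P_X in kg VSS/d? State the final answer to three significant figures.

Y_obs = Y / (1 + k_d θ_c) = 0.425 / (1 + 0.0747 × 7.25) = 0.425 / 1.542 = 0.2757.
Mass of soluble BOD₅ removed per day: Q(S₀ − S) = 1950 × 1145 g/m³ = 2232 kg/d.
So the net sludge growth is P_X = 0.2757 × 2232 = 615.3 kg VSS/d.

P_X ≈ 615 kg VSS/d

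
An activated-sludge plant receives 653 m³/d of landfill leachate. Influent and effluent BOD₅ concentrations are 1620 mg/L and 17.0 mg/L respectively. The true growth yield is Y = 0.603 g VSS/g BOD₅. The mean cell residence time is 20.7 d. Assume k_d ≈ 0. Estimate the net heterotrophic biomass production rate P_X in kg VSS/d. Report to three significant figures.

P_X ≈ 631 kg VSS/d

Since k_d ≈ 0, Y_obs = Y = 0.603 g VSS/g BOD₅.
Mass of BOD₅ removed per day: Q(S₀ − S) = 653 × 1603 g/m³ = 1047 kg/d.
P_X = Y_obs · Q(S₀ − S) = 0.6030 × 1047 = 631.2 kg VSS/d.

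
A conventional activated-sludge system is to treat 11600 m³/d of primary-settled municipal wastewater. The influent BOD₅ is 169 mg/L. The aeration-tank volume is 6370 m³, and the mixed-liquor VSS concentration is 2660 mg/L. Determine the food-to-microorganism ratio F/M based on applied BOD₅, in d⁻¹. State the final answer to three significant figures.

Food-to-microorganism ratio F/M = Q S₀ / (V X) = 11600 × 169 / (6370 × 2660) = 0.1157 d⁻¹.

F/M ≈ 0.116 d⁻¹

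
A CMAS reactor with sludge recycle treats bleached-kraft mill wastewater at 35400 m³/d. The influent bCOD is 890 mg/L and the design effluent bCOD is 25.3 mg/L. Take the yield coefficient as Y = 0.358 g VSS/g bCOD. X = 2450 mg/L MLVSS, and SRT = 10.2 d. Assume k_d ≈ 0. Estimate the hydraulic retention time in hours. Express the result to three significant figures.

Biomass mass balance (decay neglected): V·X = Y·Q·(S₀ − S)·θ_c, so V = 0.358 × 35400 × (890 − 25.3) × 10.2 / 2450 = 45623 m³.
τ = V/Q = 45623/35400 = 1.289 d, or 30.93 h.

τ ≈ 30.9 h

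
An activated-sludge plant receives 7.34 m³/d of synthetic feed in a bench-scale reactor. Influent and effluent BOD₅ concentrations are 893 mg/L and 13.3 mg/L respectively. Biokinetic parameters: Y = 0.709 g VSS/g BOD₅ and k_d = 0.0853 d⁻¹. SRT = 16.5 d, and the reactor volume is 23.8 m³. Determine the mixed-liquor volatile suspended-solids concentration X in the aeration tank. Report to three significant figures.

X ≈ 1320 mg/L

From V·X·(1 + k_d·θ_c) = Y·Q·(S₀ − S)·θ_c: X = 0.709 × 7.34 × (893 − 13.3) × 16.5 / [23.8 × (1 + 0.0853 × 16.5)] = 1318 mg/L.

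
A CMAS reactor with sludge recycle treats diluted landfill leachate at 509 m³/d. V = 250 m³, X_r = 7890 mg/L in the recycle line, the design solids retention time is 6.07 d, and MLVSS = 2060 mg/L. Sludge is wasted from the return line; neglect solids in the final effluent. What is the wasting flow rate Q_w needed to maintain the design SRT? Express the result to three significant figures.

Q_w ≈ 10.8 m³/d

Q_w = (V·X)/(θ_c X_r) = 250.0 × 2060 / (6.07 × 7890) = 10.75 m³/d.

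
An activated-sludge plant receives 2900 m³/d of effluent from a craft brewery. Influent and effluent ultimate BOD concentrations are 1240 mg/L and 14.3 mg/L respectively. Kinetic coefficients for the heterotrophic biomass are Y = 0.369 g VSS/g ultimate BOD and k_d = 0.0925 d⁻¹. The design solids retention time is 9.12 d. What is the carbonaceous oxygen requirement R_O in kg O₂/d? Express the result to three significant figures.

R_O ≈ 2540 kg O₂/d

Correct the yield for decay: Y_obs = Y/(1 + k_d θ_c) = 0.369 / (1 + 0.0925 × 9.12) = 0.369 / 1.844 = 0.2002.
Mass of ultimate BOD removed per day: Q(S₀ − S) = 2900 × 1226 g/m³ = 3555 kg/d.
Net sludge production P_X = 0.2002 × 3555 = 711.4 kg VSS/d.
R_O = Q·(S₀ − S) − 1.42·P_X = 3555 − 1.42 × 711.4 = 2544 kg O₂/d.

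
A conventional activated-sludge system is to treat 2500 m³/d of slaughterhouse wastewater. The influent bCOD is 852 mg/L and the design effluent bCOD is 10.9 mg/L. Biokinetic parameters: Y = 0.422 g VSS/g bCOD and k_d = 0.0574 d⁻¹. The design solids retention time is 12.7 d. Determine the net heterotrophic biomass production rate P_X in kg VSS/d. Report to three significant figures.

Correct the yield for decay: Y_obs = Y/(1 + k_d θ_c) = 0.422 / (1 + 0.0574 × 12.7) = 0.422 / 1.729 = 0.2441.
Mass of bCOD removed per day: Q(S₀ − S) = 2500 × 841.1 g/m³ = 2103 kg/d.
P_X = Y_obs · Q(S₀ − S) = 0.2441 × 2103 = 513.2 kg VSS/d.

P_X ≈ 513 kg VSS/d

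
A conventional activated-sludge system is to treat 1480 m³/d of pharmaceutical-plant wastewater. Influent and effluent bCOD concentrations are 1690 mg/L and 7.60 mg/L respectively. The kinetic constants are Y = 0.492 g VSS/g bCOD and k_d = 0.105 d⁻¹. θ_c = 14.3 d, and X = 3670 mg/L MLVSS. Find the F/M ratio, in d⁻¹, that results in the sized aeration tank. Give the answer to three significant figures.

Steady-state biomass mass balance: V·X·(1 + k_d·θ_c) = Y·Q·(S₀ − S)·θ_c, so V = 0.492 × 1480 × (1690 − 7.60) × 14.3 / [3670 × (1 + 0.105 × 14.3)] = 1.75×10^7 / 9181 = 1908 m³.
F/M = applied load / biomass = Q·S₀/(V·X) = 1480 × 1690 / (1908 × 3670) = 0.3572 d⁻¹.

F/M ≈ 0.357 d⁻¹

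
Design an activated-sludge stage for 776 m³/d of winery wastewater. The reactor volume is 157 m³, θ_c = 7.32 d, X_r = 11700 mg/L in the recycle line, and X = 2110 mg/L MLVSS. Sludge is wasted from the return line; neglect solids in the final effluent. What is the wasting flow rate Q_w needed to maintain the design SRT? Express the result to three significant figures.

Q_w ≈ 3.87 m³/d

θ_c = V·X/(Q_w·X_r) when wasting from the recycle, so Q_w = V·X/(θ_c·X_r) = 157.0 × 2110 / (7.32 × 11700) = 3.868 m³/d.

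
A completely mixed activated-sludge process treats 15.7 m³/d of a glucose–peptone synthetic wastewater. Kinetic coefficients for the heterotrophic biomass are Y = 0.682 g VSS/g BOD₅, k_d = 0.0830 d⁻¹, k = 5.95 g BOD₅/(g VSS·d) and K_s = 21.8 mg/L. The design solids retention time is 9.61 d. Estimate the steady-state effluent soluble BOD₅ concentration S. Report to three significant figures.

Effluent substrate depends only on kinetics and SRT: S = K_s(1 + k_d θ_c) / [θ_c(Yk − k_d) − 1] = 21.8 × (1 + 0.0830 × 9.61) / [9.61 × (0.682 × 5.95 − 0.0830) − 1] = 39.19 / 37.20 = 1.053 mg/L.

S ≈ 1.05 mg/L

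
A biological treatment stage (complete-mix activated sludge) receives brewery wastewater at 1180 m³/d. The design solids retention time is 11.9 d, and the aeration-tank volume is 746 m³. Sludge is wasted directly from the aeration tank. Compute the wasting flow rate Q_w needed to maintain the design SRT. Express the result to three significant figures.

Q_w ≈ 62.7 m³/d

With mixed-liquor wasting, θ_c = V/Q_w, so Q_w = V/θ_c = 746.0/11.9 = 62.69 m³/d.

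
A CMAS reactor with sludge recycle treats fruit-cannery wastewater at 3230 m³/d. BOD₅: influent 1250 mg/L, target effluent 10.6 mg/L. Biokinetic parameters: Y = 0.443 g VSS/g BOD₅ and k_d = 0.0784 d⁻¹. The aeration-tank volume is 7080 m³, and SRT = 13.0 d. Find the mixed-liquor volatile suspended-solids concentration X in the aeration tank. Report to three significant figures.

X ≈ 1610 mg/L

X = Y·Q·ΔS·θ_c / [V·(1 + k_d θ_c)] = 0.443 × 3230 × (1250 − 10.6) × 13.0 / [7080 × (1 + 0.0784 × 13.0)] = 1613 mg/L.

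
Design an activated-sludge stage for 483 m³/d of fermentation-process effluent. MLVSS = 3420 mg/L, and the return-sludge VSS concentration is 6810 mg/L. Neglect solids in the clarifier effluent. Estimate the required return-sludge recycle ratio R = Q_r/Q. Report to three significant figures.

R ≈ 1.01

Solids balance on the clarifier gives (1+R)X = R·X_r, so R = X/(X_r − X) = 3420 / (6810 − 3420) = 1.009.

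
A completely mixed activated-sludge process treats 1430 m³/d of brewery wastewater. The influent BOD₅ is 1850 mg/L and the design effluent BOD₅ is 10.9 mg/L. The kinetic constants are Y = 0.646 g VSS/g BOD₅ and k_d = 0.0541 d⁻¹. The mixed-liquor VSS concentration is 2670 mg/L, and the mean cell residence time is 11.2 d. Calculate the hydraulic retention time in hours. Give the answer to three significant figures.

Steady-state biomass mass balance: V·X·(1 + k_d·θ_c) = Y·Q·(S₀ − S)·θ_c, so V = 0.646 × 1430 × (1850 − 10.9) × 11.2 / [2670 × (1 + 0.0541 × 11.2)] = 1.9×10^7 / 4288 = 4438 m³.
Hydraulic retention time τ = V/Q = 4438 / 1430 = 3.103 d = 74.48 h.

τ ≈ 74.5 h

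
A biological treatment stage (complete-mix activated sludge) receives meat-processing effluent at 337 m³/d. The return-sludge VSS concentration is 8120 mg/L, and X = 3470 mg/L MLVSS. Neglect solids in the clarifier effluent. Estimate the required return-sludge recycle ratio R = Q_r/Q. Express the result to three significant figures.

Mass balance around the secondary clarifier (neglecting effluent solids): R = X / (X_r − X) = 3470 / (8120 − 3470) = 0.7462.

R ≈ 0.746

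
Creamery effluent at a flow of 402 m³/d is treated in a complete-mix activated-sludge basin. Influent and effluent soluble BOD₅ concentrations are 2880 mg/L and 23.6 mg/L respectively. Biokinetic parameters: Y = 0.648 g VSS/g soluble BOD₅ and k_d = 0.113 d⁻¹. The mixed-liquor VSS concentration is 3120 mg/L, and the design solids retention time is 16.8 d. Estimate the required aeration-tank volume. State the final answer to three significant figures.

From the SRT design equation V = Y Q (S₀−S) θ_c / [X (1 + k_d θ_c)] = 0.648 × 402 × (2880 − 23.6) × 16.8 / [3120 × (1 + 0.113 × 16.8)] = 1.25×10^7 / 9043 = 1382 m³.

V ≈ 1380 m³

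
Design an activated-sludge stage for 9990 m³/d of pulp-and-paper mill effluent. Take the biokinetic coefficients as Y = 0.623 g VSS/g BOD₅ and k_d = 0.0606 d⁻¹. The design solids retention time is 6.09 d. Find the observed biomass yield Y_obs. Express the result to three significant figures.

Y_obs ≈ 0.455 g VSS/g BOD₅

Y_obs = Y / (1 + k_d θ_c) = 0.623 / (1 + 0.0606 × 6.09) = 0.623 / 1.369 = 0.4551.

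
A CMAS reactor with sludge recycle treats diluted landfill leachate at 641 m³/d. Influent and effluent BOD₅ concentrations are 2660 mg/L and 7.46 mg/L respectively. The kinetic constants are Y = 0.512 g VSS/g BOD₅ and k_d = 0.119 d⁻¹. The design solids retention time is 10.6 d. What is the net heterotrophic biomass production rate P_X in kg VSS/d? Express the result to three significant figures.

P_X ≈ 385 kg VSS/d

Observed yield with endogenous decay: Y_obs = Y / (1 + k_d·θ_c) = 0.512 / (1 + 0.119 × 10.6) = 0.512 / 2.261 = 0.2264 g VSS/g BOD₅.
Mass of BOD₅ removed per day: Q(S₀ − S) = 641 × 2653 g/m³ = 1700 kg/d.
P_X = Y_obs · Q(S₀ − S) = 0.2264 × 1700 = 385.0 kg VSS/d.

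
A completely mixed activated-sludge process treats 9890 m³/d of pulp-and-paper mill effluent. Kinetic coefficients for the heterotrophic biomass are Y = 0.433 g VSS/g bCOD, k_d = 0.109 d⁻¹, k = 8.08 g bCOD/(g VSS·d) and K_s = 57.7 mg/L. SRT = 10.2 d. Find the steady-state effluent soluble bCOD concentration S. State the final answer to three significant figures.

For a completely mixed reactor with recycle the Lawrence–McCarty relation gives S = K_s·(1 + k_d·θ_c) / [θ_c·(Y·k − k_d) − 1] = 57.7 × (1 + 0.109 × 10.2) / [10.2 × (0.433 × 8.08 − 0.109) − 1] = 121.9 / 33.57 = 3.629 mg/L.

S ≈ 3.63 mg/L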